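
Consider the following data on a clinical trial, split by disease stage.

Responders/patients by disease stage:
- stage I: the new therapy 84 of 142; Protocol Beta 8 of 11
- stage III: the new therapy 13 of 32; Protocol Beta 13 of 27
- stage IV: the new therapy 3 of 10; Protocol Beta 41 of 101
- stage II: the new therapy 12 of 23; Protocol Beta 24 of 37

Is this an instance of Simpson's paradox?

Stage I: the new therapy 84/142 = 59.2%, Protocol Beta 8/11 = 72.7% → Protocol Beta
Stage III: the new therapy 13/32 = 40.6%, Protocol Beta 13/27 = 48.1% → Protocol Beta
Stage IV: the new therapy 3/10 = 30.0%, Protocol Beta 41/101 = 40.6% → Protocol Beta
Stage II: the new therapy 12/23 = 52.2%, Protocol Beta 24/37 = 64.9% → Protocol Beta
Overall: the new therapy 112/207 = 54.1%, Protocol Beta 86/176 = 48.9% → the new therapy
Protocol Beta wins each disease group but the new therapy wins overall — the comparison reverses. Protocol Beta's patients skew toward stage IV, which has a lower base rate.

Yes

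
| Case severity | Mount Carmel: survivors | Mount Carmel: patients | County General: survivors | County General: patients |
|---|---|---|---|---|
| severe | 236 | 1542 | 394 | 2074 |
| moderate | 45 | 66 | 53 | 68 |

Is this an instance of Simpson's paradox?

No

Severe: Mount Carmel 236/1542 = 15.3%, County General 394/2074 = 19.0% → County General
Moderate: Mount Carmel 45/66 = 68.2%, County General 53/68 = 77.9% → County General
Overall: Mount Carmel 281/1608 = 17.5%, County General 447/2142 = 20.9% → County General
County General wins overall and in every case group — no reversal.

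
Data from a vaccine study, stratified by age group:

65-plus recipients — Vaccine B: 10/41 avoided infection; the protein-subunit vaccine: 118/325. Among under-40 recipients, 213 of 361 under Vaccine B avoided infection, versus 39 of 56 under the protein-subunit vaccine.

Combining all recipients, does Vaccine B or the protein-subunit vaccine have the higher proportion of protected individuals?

65-plus: Vaccine B 10/41 = 24.4%, the protein-subunit vaccine 118/325 = 36.3% → the protein-subunit vaccine
Under-40: Vaccine B 213/361 = 59.0%, the protein-subunit vaccine 39/56 = 69.6% → the protein-subunit vaccine
Overall: Vaccine B 223/402 = 55.5%, the protein-subunit vaccine 157/381 = 41.2% → Vaccine B
(The protein-subunit vaccine wins every age group but Vaccine B wins overall — the protein-subunit vaccine's recipients skew toward the low-rate 65-plus group.)

Vaccine B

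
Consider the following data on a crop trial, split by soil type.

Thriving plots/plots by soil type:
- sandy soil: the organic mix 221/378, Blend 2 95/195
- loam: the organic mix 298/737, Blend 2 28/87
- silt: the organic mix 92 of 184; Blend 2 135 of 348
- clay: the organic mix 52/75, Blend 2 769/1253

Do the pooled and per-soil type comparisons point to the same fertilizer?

Sandy soil: the organic mix 221/378 = 58.5%, Blend 2 95/195 = 48.7% → the organic mix
Loam: the organic mix 298/737 = 40.4%, Blend 2 28/87 = 32.2% → the organic mix
Silt: the organic mix 92/184 = 50.0%, Blend 2 135/348 = 38.8% → the organic mix
Clay: the organic mix 52/75 = 69.3%, Blend 2 769/1253 = 61.4% → the organic mix
Overall: the organic mix 663/1374 = 48.3%, Blend 2 1027/1883 = 54.5% → Blend 2
The organic mix wins each soil group but Blend 2 wins overall — the comparison reverses. The organic mix's plots skew toward loam, which has a lower base rate.

No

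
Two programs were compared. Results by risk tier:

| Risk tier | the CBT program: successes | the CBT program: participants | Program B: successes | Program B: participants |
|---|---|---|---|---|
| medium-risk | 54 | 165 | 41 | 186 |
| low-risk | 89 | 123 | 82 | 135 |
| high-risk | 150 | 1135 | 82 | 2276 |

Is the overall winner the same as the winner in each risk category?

Medium-risk: the CBT program 54/165 = 32.7%, Program B 41/186 = 22.0% → the CBT program
Low-risk: the CBT program 89/123 = 72.4%, Program B 82/135 = 60.7% → the CBT program
High-risk: the CBT program 150/1135 = 13.2%, Program B 82/2276 = 3.6% → the CBT program
Overall: the CBT program 293/1423 = 20.6%, Program B 205/2597 = 7.9% → the CBT program
The CBT program wins overall and in every risk group — no reversal.

Yes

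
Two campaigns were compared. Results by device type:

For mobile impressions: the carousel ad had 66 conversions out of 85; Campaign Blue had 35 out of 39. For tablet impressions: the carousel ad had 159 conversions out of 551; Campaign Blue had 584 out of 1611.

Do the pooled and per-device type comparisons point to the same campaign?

Mobile: the carousel ad 66/85 = 77.6%, Campaign Blue 35/39 = 89.7% → Campaign Blue
Tablet: the carousel ad 159/551 = 28.9%, Campaign Blue 584/1611 = 36.3% → Campaign Blue
Overall: the carousel ad 225/636 = 35.4%, Campaign Blue 619/1650 = 37.5% → Campaign Blue
Campaign Blue wins overall and in every device group — no reversal.

Yes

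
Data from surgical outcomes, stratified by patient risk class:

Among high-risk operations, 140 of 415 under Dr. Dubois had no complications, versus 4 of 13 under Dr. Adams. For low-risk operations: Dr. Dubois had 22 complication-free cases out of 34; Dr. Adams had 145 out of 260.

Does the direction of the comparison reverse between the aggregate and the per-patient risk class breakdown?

High-risk: Dr. Dubois 140/415 = 33.7%, Dr. Adams 4/13 = 30.8% → Dr. Dubois
Low-risk: Dr. Dubois 22/34 = 64.7%, Dr. Adams 145/260 = 55.8% → Dr. Dubois
Overall: Dr. Dubois 162/449 = 36.1%, Dr. Adams 149/273 = 54.6% → Dr. Adams
Dr. Dubois wins each patient risk group but Dr. Adams wins overall — the comparison reverses. Dr. Dubois's operations skew toward high-risk, which has a lower base rate.

Yes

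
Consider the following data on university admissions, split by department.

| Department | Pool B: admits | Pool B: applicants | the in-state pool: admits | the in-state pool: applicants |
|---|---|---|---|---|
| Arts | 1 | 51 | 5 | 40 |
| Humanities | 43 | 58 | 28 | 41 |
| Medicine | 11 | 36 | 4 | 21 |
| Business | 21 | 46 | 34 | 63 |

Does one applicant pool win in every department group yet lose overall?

Arts: Pool B 1/51 = 2.0%, the in-state pool 5/40 = 12.5% → the in-state pool
Humanities: Pool B 43/58 = 74.1%, the in-state pool 28/41 = 68.3% → Pool B
Medicine: Pool B 11/36 = 30.6%, the in-state pool 4/21 = 19.0% → Pool B
Business: Pool B 21/46 = 45.7%, the in-state pool 34/63 = 54.0% → the in-state pool
Overall: Pool B 76/191 = 39.8%, the in-state pool 71/165 = 43.0% → the in-state pool
Neither sweeps: Pool B wins 2 of 4 groups, the in-state pool wins 2. The in-state pool wins overall but not every group — no Simpson reversal.

No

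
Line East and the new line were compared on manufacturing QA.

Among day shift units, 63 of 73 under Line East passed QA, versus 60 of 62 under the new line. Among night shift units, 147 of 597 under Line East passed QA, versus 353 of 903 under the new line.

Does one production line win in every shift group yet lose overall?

No

Day shift: Line East 63/73 = 86.3%, the new line 60/62 = 96.8% → the new line
Night shift: Line East 147/597 = 24.6%, the new line 353/903 = 39.1% → the new line
Overall: Line East 210/670 = 31.3%, the new line 413/965 = 42.8% → the new line
The new line wins overall and in every shift group — no reversal.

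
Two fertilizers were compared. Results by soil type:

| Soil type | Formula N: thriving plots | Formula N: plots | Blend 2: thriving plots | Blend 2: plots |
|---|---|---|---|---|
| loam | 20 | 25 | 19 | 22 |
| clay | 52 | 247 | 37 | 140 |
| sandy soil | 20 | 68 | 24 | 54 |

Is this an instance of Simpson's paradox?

No

Loam: Formula N 20/25 = 80.0%, Blend 2 19/22 = 86.4% → Blend 2
Clay: Formula N 52/247 = 21.1%, Blend 2 37/140 = 26.4% → Blend 2
Sandy soil: Formula N 20/68 = 29.4%, Blend 2 24/54 = 44.4% → Blend 2
Overall: Formula N 92/340 = 27.1%, Blend 2 80/216 = 37.0% → Blend 2
Blend 2 wins overall and in every soil group — no reversal.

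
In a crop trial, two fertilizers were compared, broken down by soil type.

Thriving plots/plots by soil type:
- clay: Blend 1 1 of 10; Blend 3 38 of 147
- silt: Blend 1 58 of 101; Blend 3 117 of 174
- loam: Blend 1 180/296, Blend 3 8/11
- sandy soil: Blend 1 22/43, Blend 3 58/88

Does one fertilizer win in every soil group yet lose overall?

Yes

Clay: Blend 1 1/10 = 10.0%, Blend 3 38/147 = 25.9% → Blend 3
Silt: Blend 1 58/101 = 57.4%, Blend 3 117/174 = 67.2% → Blend 3
Loam: Blend 1 180/296 = 60.8%, Blend 3 8/11 = 72.7% → Blend 3
Sandy soil: Blend 1 22/43 = 51.2%, Blend 3 58/88 = 65.9% → Blend 3
Overall: Blend 1 261/450 = 58.0%, Blend 3 221/420 = 52.6% → Blend 1
Blend 3 wins each soil group but Blend 1 wins overall — the comparison reverses. Blend 3's plots skew toward clay, which has a lower base rate.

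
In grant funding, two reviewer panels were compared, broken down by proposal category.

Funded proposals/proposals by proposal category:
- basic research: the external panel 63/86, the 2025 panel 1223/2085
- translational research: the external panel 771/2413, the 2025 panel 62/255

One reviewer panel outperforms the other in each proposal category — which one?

the external panel

Basic research: the external panel 63/86 = 73.3%, the 2025 panel 1223/2085 = 58.7% → the external panel
Translational research: the external panel 771/2413 = 32.0%, the 2025 panel 62/255 = 24.3% → the external panel
The external panel has the higher rate in both groups.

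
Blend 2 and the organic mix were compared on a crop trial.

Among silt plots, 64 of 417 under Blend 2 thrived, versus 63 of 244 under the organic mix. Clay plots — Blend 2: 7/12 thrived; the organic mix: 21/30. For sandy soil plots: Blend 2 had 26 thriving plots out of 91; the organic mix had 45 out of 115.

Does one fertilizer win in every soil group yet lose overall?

Silt: Blend 2 64/417 = 15.3%, the organic mix 63/244 = 25.8% → the organic mix
Clay: Blend 2 7/12 = 58.3%, the organic mix 21/30 = 70.0% → the organic mix
Sandy soil: Blend 2 26/91 = 28.6%, the organic mix 45/115 = 39.1% → the organic mix
Overall: Blend 2 97/520 = 18.7%, the organic mix 129/389 = 33.2% → the organic mix
The organic mix wins overall and in every soil group — no reversal.

No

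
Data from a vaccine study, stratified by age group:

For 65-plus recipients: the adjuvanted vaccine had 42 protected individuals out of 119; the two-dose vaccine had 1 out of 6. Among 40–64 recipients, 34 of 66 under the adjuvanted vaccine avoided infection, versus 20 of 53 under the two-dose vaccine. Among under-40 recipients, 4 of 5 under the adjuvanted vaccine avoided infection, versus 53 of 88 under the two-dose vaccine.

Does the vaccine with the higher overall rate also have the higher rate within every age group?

65-plus: the adjuvanted vaccine 42/119 = 35.3%, the two-dose vaccine 1/6 = 16.7% → the adjuvanted vaccine
40–64: the adjuvanted vaccine 34/66 = 51.5%, the two-dose vaccine 20/53 = 37.7% → the adjuvanted vaccine
Under-40: the adjuvanted vaccine 4/5 = 80.0%, the two-dose vaccine 53/88 = 60.2% → the adjuvanted vaccine
Overall: the adjuvanted vaccine 80/190 = 42.1%, the two-dose vaccine 74/147 = 50.3% → the two-dose vaccine
The adjuvanted vaccine wins each age group but the two-dose vaccine wins overall — the comparison reverses. The adjuvanted vaccine's recipients skew toward 65-plus, which has a lower base rate.

No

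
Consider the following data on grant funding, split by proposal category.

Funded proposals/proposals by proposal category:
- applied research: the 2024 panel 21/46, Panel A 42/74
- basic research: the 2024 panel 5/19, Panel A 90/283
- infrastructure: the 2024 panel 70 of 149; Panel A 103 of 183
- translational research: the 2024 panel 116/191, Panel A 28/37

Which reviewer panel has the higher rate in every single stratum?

Applied research: the 2024 panel 21/46 = 45.7%, Panel A 42/74 = 56.8% → Panel A
Basic research: the 2024 panel 5/19 = 26.3%, Panel A 90/283 = 31.8% → Panel A
Infrastructure: the 2024 panel 70/149 = 47.0%, Panel A 103/183 = 56.3% → Panel A
Translational research: the 2024 panel 116/191 = 60.7%, Panel A 28/37 = 75.7% → Panel A
Panel A has the higher rate in all 4 groups.

Panel A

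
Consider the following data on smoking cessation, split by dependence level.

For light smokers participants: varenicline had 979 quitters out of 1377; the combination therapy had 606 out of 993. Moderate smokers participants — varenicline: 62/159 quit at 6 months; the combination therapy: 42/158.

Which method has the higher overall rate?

Light smokers: varenicline 979/1377 = 71.1%, the combination therapy 606/993 = 61.0% → varenicline
Moderate smokers: varenicline 62/159 = 39.0%, the combination therapy 42/158 = 26.6% → varenicline
Overall: varenicline 1041/1536 = 67.8%, the combination therapy 648/1151 = 56.3% → varenicline

varenicline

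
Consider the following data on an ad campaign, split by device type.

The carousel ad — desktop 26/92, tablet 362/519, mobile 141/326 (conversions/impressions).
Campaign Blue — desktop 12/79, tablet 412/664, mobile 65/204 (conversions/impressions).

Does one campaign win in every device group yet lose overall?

Desktop: the carousel ad 26/92 = 28.3%, Campaign Blue 12/79 = 15.2% → the carousel ad
Tablet: the carousel ad 362/519 = 69.7%, Campaign Blue 412/664 = 62.0% → the carousel ad
Mobile: the carousel ad 141/326 = 43.3%, Campaign Blue 65/204 = 31.9% → the carousel ad
Overall: the carousel ad 529/937 = 56.5%, Campaign Blue 489/947 = 51.6% → the carousel ad
The carousel ad wins overall and in every device group — no reversal.

No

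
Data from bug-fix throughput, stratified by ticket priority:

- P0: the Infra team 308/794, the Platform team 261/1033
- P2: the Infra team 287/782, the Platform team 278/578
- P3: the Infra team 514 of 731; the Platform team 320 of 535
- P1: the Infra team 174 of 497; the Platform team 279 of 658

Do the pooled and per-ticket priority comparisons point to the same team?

No

P0: the Infra team 308/794 = 38.8%, the Platform team 261/1033 = 25.3% → the Infra team
P2: the Infra team 287/782 = 36.7%, the Platform team 278/578 = 48.1% → the Platform team
P3: the Infra team 514/731 = 70.3%, the Platform team 320/535 = 59.8% → the Infra team
P1: the Infra team 174/497 = 35.0%, the Platform team 279/658 = 42.4% → the Platform team
Overall: the Infra team 1283/2804 = 45.8%, the Platform team 1138/2804 = 40.6% → the Infra team
Neither sweeps: the Infra team wins 2 of 4 groups, the Platform team wins 2. The Infra team wins overall but not every group — no Simpson reversal.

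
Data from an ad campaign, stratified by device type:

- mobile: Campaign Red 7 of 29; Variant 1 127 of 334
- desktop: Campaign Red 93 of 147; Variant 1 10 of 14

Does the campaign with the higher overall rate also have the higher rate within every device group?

No

Mobile: Campaign Red 7/29 = 24.1%, Variant 1 127/334 = 38.0% → Variant 1
Desktop: Campaign Red 93/147 = 63.3%, Variant 1 10/14 = 71.4% → Variant 1
Overall: Campaign Red 100/176 = 56.8%, Variant 1 137/348 = 39.4% → Campaign Red
Variant 1 wins each device group but Campaign Red wins overall — the comparison reverses. Variant 1's impressions skew toward mobile, which has a lower base rate.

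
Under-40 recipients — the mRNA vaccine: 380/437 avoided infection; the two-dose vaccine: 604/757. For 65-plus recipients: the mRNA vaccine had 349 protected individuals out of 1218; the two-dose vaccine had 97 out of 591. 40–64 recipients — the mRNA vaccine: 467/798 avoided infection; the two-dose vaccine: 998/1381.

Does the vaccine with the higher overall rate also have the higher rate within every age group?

No

Under-40: the mRNA vaccine 380/437 = 87.0%, the two-dose vaccine 604/757 = 79.8% → the mRNA vaccine
65-plus: the mRNA vaccine 349/1218 = 28.7%, the two-dose vaccine 97/591 = 16.4% → the mRNA vaccine
40–64: the mRNA vaccine 467/798 = 58.5%, the two-dose vaccine 998/1381 = 72.3% → the two-dose vaccine
Overall: the mRNA vaccine 1196/2453 = 48.8%, the two-dose vaccine 1699/2729 = 62.3% → the two-dose vaccine
Neither sweeps: the mRNA vaccine wins 2 of 3 groups, the two-dose vaccine wins 1. The two-dose vaccine wins overall but not every group — no Simpson reversal.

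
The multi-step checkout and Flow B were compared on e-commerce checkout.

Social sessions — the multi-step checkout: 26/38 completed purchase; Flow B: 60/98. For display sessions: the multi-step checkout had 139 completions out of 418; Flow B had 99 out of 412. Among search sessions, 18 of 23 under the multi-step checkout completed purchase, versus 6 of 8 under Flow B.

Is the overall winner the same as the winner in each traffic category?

Yes

Social: the multi-step checkout 26/38 = 68.4%, Flow B 60/98 = 61.2% → the multi-step checkout
Display: the multi-step checkout 139/418 = 33.3%, Flow B 99/412 = 24.0% → the multi-step checkout
Search: the multi-step checkout 18/23 = 78.3%, Flow B 6/8 = 75.0% → the multi-step checkout
Overall: the multi-step checkout 183/479 = 38.2%, Flow B 165/518 = 31.9% → the multi-step checkout
The multi-step checkout wins overall and in every traffic group — no reversal.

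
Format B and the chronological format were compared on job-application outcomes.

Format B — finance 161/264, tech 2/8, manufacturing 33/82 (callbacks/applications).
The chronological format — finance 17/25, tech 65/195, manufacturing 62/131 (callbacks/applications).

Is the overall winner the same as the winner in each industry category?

Finance: Format B 161/264 = 61.0%, the chronological format 17/25 = 68.0% → the chronological format
Tech: Format B 2/8 = 25.0%, the chronological format 65/195 = 33.3% → the chronological format
Manufacturing: Format B 33/82 = 40.2%, the chronological format 62/131 = 47.3% → the chronological format
Overall: Format B 196/354 = 55.4%, the chronological format 144/351 = 41.0% → Format B
The chronological format wins each industry group but Format B wins overall — the comparison reverses. The chronological format's applications skew toward tech, which has a lower base rate.

No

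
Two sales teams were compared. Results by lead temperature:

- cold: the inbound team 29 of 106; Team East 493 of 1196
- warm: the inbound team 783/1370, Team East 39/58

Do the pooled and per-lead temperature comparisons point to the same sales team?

Cold: the inbound team 29/106 = 27.4%, Team East 493/1196 = 41.2% → Team East
Warm: the inbound team 783/1370 = 57.2%, Team East 39/58 = 67.2% → Team East
Overall: the inbound team 812/1476 = 55.0%, Team East 532/1254 = 42.4% → the inbound team
Team East wins each lead group but the inbound team wins overall — the comparison reverses. Team East's leads skew toward cold, which has a lower base rate.

No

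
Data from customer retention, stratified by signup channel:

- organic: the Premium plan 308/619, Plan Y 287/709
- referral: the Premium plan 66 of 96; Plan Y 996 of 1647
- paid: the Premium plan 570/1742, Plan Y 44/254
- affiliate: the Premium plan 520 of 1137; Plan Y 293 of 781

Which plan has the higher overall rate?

Plan Y

Organic: the Premium plan 308/619 = 49.8%, Plan Y 287/709 = 40.5% → the Premium plan
Referral: the Premium plan 66/96 = 68.8%, Plan Y 996/1647 = 60.5% → the Premium plan
Paid: the Premium plan 570/1742 = 32.7%, Plan Y 44/254 = 17.3% → the Premium plan
Affiliate: the Premium plan 520/1137 = 45.7%, Plan Y 293/781 = 37.5% → the Premium plan
Overall: the Premium plan 1464/3594 = 40.7%, Plan Y 1620/3391 = 47.8% → Plan Y
(The Premium plan wins every signup group but Plan Y wins overall — the Premium plan's customers skew toward the low-rate paid group.)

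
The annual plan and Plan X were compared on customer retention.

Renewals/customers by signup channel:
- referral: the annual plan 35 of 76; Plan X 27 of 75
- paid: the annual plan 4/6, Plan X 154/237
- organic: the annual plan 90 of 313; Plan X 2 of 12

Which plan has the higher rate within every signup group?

Referral: the annual plan 35/76 = 46.1%, Plan X 27/75 = 36.0% → the annual plan
Paid: the annual plan 4/6 = 66.7%, Plan X 154/237 = 65.0% → the annual plan
Organic: the annual plan 90/313 = 28.8%, Plan X 2/12 = 16.7% → the annual plan
The annual plan has the higher rate in all 3 groups.

the annual plan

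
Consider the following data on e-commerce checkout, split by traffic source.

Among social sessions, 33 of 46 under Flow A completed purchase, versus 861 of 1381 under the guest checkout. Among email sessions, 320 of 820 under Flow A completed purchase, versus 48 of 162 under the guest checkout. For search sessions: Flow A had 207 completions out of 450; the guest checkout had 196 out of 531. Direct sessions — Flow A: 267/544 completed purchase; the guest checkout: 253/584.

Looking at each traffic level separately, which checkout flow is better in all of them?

Flow A

Social: Flow A 33/46 = 71.7%, the guest checkout 861/1381 = 62.3% → Flow A
Email: Flow A 320/820 = 39.0%, the guest checkout 48/162 = 29.6% → Flow A
Search: Flow A 207/450 = 46.0%, the guest checkout 196/531 = 36.9% → Flow A
Direct: Flow A 267/544 = 49.1%, the guest checkout 253/584 = 43.3% → Flow A
Flow A has the higher rate in all 4 groups.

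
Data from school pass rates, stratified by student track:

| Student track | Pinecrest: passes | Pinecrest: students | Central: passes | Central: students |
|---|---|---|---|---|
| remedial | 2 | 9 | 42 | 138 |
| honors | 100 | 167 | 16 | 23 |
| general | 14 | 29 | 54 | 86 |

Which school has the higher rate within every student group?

Remedial: Pinecrest 2/9 = 22.2%, Central 42/138 = 30.4% → Central
Honors: Pinecrest 100/167 = 59.9%, Central 16/23 = 69.6% → Central
General: Pinecrest 14/29 = 48.3%, Central 54/86 = 62.8% → Central
Central has the higher rate in all 3 groups.

Central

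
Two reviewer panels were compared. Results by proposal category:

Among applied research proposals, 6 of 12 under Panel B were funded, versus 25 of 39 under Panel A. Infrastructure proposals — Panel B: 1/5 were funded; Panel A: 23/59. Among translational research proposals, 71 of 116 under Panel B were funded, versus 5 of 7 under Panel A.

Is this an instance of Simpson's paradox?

Yes

Applied research: Panel B 6/12 = 50.0%, Panel A 25/39 = 64.1% → Panel A
Infrastructure: Panel B 1/5 = 20.0%, Panel A 23/59 = 39.0% → Panel A
Translational research: Panel B 71/116 = 61.2%, Panel A 5/7 = 71.4% → Panel A
Overall: Panel B 78/133 = 58.6%, Panel A 53/105 = 50.5% → Panel B
Panel A wins each proposal group but Panel B wins overall — the comparison reverses. Panel A's proposals skew toward infrastructure, which has a lower base rate.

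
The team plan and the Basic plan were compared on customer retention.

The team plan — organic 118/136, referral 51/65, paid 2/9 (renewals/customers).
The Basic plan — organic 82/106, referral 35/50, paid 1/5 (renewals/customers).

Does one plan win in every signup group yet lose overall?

Organic: the team plan 118/136 = 86.8%, the Basic plan 82/106 = 77.4% → the team plan
Referral: the team plan 51/65 = 78.5%, the Basic plan 35/50 = 70.0% → the team plan
Paid: the team plan 2/9 = 22.2%, the Basic plan 1/5 = 20.0% → the team plan
Overall: the team plan 171/210 = 81.4%, the Basic plan 118/161 = 73.3% → the team plan
The team plan wins overall and in every signup group — no reversal.

No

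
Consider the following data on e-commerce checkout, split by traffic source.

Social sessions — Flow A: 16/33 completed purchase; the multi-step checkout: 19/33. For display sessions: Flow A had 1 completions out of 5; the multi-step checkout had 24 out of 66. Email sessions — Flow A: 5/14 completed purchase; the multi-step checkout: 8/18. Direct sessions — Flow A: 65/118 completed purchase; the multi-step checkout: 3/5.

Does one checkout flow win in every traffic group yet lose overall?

Yes

Social: Flow A 16/33 = 48.5%, the multi-step checkout 19/33 = 57.6% → the multi-step checkout
Display: Flow A 1/5 = 20.0%, the multi-step checkout 24/66 = 36.4% → the multi-step checkout
Email: Flow A 5/14 = 35.7%, the multi-step checkout 8/18 = 44.4% → the multi-step checkout
Direct: Flow A 65/118 = 55.1%, the multi-step checkout 3/5 = 60.0% → the multi-step checkout
Overall: Flow A 87/170 = 51.2%, the multi-step checkout 54/122 = 44.3% → Flow A
The multi-step checkout wins each traffic group but Flow A wins overall — the comparison reverses. The multi-step checkout's sessions skew toward display, which has a lower base rate.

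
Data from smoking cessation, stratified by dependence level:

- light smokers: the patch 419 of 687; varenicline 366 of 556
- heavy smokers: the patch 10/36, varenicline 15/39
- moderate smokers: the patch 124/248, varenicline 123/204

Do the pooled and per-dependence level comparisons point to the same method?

Light smokers: the patch 419/687 = 61.0%, varenicline 366/556 = 65.8% → varenicline
Heavy smokers: the patch 10/36 = 27.8%, varenicline 15/39 = 38.5% → varenicline
Moderate smokers: the patch 124/248 = 50.0%, varenicline 123/204 = 60.3% → varenicline
Overall: the patch 553/971 = 57.0%, varenicline 504/799 = 63.1% → varenicline
Varenicline wins overall and in every dependence group — no reversal.

Yes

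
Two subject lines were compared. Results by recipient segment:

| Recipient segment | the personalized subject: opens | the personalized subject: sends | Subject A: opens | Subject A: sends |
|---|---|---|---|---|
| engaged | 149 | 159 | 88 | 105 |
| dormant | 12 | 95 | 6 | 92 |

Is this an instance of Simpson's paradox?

Engaged: the personalized subject 149/159 = 93.7%, Subject A 88/105 = 83.8% → the personalized subject
Dormant: the personalized subject 12/95 = 12.6%, Subject A 6/92 = 6.5% → the personalized subject
Overall: the personalized subject 161/254 = 63.4%, Subject A 94/197 = 47.7% → the personalized subject
The personalized subject wins overall and in every recipient group — no reversal.

No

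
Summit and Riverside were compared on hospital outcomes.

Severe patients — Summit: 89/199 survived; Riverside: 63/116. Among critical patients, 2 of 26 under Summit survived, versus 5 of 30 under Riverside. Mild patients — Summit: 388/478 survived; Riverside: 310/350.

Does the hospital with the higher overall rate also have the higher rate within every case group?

Severe: Summit 89/199 = 44.7%, Riverside 63/116 = 54.3% → Riverside
Critical: Summit 2/26 = 7.7%, Riverside 5/30 = 16.7% → Riverside
Mild: Summit 388/478 = 81.2%, Riverside 310/350 = 88.6% → Riverside
Overall: Summit 479/703 = 68.1%, Riverside 378/496 = 76.2% → Riverside
Riverside wins overall and in every case group — no reversal.

Yes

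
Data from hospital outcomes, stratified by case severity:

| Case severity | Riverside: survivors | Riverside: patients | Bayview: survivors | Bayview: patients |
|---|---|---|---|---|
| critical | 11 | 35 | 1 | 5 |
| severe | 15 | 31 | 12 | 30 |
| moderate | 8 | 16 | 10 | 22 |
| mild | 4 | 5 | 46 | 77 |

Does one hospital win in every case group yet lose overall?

Critical: Riverside 11/35 = 31.4%, Bayview 1/5 = 20.0% → Riverside
Severe: Riverside 15/31 = 48.4%, Bayview 12/30 = 40.0% → Riverside
Moderate: Riverside 8/16 = 50.0%, Bayview 10/22 = 45.5% → Riverside
Mild: Riverside 4/5 = 80.0%, Bayview 46/77 = 59.7% → Riverside
Overall: Riverside 38/87 = 43.7%, Bayview 69/134 = 51.5% → Bayview
Riverside wins each case group but Bayview wins overall — the comparison reverses. Riverside's patients skew toward critical, which has a lower base rate.

Yes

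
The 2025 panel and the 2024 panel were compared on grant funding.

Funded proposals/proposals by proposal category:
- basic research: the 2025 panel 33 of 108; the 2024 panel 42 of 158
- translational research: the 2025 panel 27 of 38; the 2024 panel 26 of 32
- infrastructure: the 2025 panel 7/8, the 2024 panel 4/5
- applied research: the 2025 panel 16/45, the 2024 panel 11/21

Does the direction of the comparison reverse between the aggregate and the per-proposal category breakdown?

Basic research: the 2025 panel 33/108 = 30.6%, the 2024 panel 42/158 = 26.6% → the 2025 panel
Translational research: the 2025 panel 27/38 = 71.1%, the 2024 panel 26/32 = 81.2% → the 2024 panel
Infrastructure: the 2025 panel 7/8 = 87.5%, the 2024 panel 4/5 = 80.0% → the 2025 panel
Applied research: the 2025 panel 16/45 = 35.6%, the 2024 panel 11/21 = 52.4% → the 2024 panel
Overall: the 2025 panel 83/199 = 41.7%, the 2024 panel 83/216 = 38.4% → the 2025 panel
Neither sweeps: the 2025 panel wins 2 of 4 groups, the 2024 panel wins 2. The 2025 panel wins overall but not every group — no Simpson reversal.

No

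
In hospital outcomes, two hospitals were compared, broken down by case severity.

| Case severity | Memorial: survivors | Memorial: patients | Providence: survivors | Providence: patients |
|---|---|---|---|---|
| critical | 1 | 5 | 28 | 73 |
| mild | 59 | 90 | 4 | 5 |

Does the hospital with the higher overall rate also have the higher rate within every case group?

Critical: Memorial 1/5 = 20.0%, Providence 28/73 = 38.4% → Providence
Mild: Memorial 59/90 = 65.6%, Providence 4/5 = 80.0% → Providence
Overall: Memorial 60/95 = 63.2%, Providence 32/78 = 41.0% → Memorial
Providence wins each case group but Memorial wins overall — the comparison reverses. Providence's patients skew toward critical, which has a lower base rate.

No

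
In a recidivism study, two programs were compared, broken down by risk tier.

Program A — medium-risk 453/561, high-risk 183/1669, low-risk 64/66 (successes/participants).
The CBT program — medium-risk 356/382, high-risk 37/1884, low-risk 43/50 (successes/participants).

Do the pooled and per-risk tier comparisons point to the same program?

No

Medium-risk: Program A 453/561 = 80.7%, the CBT program 356/382 = 93.2% → the CBT program
High-risk: Program A 183/1669 = 11.0%, the CBT program 37/1884 = 2.0% → Program A
Low-risk: Program A 64/66 = 97.0%, the CBT program 43/50 = 86.0% → Program A
Overall: Program A 700/2296 = 30.5%, the CBT program 436/2316 = 18.8% → Program A
Neither sweeps: Program A wins 2 of 3 groups, the CBT program wins 1. Program A wins overall but not every group — no Simpson reversal.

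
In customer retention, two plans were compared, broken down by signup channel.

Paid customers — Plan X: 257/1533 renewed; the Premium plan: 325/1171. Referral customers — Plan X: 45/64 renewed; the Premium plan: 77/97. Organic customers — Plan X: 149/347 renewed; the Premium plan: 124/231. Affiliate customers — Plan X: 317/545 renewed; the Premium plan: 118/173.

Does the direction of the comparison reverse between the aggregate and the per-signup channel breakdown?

Paid: Plan X 257/1533 = 16.8%, the Premium plan 325/1171 = 27.8% → the Premium plan
Referral: Plan X 45/64 = 70.3%, the Premium plan 77/97 = 79.4% → the Premium plan
Organic: Plan X 149/347 = 42.9%, the Premium plan 124/231 = 53.7% → the Premium plan
Affiliate: Plan X 317/545 = 58.2%, the Premium plan 118/173 = 68.2% → the Premium plan
Overall: Plan X 768/2489 = 30.9%, the Premium plan 644/1672 = 38.5% → the Premium plan
The Premium plan wins overall and in every signup group — no reversal.

No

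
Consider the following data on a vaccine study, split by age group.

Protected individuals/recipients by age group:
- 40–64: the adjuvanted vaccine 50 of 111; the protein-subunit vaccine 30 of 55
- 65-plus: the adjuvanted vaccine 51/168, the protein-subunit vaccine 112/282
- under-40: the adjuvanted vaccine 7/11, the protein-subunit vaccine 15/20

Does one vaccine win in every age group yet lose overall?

No

40–64: the adjuvanted vaccine 50/111 = 45.0%, the protein-subunit vaccine 30/55 = 54.5% → the protein-subunit vaccine
65-plus: the adjuvanted vaccine 51/168 = 30.4%, the protein-subunit vaccine 112/282 = 39.7% → the protein-subunit vaccine
Under-40: the adjuvanted vaccine 7/11 = 63.6%, the protein-subunit vaccine 15/20 = 75.0% → the protein-subunit vaccine
Overall: the adjuvanted vaccine 108/290 = 37.2%, the protein-subunit vaccine 157/357 = 44.0% → the protein-subunit vaccine
The protein-subunit vaccine wins overall and in every age group — no reversal.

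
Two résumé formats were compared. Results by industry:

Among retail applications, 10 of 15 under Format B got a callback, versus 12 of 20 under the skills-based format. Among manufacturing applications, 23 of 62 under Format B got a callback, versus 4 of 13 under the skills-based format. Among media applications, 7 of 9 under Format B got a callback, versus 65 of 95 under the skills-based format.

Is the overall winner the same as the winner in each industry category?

Retail: Format B 10/15 = 66.7%, the skills-based format 12/20 = 60.0% → Format B
Manufacturing: Format B 23/62 = 37.1%, the skills-based format 4/13 = 30.8% → Format B
Media: Format B 7/9 = 77.8%, the skills-based format 65/95 = 68.4% → Format B
Overall: Format B 40/86 = 46.5%, the skills-based format 81/128 = 63.3% → the skills-based format
Format B wins each industry group but the skills-based format wins overall — the comparison reverses. Format B's applications skew toward manufacturing, which has a lower base rate.

No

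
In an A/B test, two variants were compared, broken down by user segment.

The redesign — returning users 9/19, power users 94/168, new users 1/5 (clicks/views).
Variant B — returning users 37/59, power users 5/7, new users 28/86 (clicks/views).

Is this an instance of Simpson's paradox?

Returning users: the redesign 9/19 = 47.4%, Variant B 37/59 = 62.7% → Variant B
Power users: the redesign 94/168 = 56.0%, Variant B 5/7 = 71.4% → Variant B
New users: the redesign 1/5 = 20.0%, Variant B 28/86 = 32.6% → Variant B
Overall: the redesign 104/192 = 54.2%, Variant B 70/152 = 46.1% → the redesign
Variant B wins each user group but the redesign wins overall — the comparison reverses. Variant B's views skew toward new users, which has a lower base rate.

Yes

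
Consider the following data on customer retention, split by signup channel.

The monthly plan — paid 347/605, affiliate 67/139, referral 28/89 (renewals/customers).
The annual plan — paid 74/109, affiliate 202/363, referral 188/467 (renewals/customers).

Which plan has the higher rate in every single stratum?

Paid: the monthly plan 347/605 = 57.4%, the annual plan 74/109 = 67.9% → the annual plan
Affiliate: the monthly plan 67/139 = 48.2%, the annual plan 202/363 = 55.6% → the annual plan
Referral: the monthly plan 28/89 = 31.5%, the annual plan 188/467 = 40.3% → the annual plan
The annual plan has the higher rate in all 3 groups.

the annual plan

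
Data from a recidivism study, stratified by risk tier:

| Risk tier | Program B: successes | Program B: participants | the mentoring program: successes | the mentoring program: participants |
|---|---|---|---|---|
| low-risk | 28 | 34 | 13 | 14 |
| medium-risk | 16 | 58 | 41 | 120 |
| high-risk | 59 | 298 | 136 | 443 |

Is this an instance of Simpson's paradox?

Low-risk: Program B 28/34 = 82.4%, the mentoring program 13/14 = 92.9% → the mentoring program
Medium-risk: Program B 16/58 = 27.6%, the mentoring program 41/120 = 34.2% → the mentoring program
High-risk: Program B 59/298 = 19.8%, the mentoring program 136/443 = 30.7% → the mentoring program
Overall: Program B 103/390 = 26.4%, the mentoring program 190/577 = 32.9% → the mentoring program
The mentoring program wins overall and in every risk group — no reversal.

No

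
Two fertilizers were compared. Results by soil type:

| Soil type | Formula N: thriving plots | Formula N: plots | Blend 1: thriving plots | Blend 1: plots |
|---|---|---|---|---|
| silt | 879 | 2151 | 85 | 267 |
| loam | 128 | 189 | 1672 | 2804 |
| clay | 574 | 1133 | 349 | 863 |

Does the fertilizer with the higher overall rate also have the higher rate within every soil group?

No

Silt: Formula N 879/2151 = 40.9%, Blend 1 85/267 = 31.8% → Formula N
Loam: Formula N 128/189 = 67.7%, Blend 1 1672/2804 = 59.6% → Formula N
Clay: Formula N 574/1133 = 50.7%, Blend 1 349/863 = 40.4% → Formula N
Overall: Formula N 1581/3473 = 45.5%, Blend 1 2106/3934 = 53.5% → Blend 1
Formula N wins each soil group but Blend 1 wins overall — the comparison reverses. Formula N's plots skew toward silt, which has a lower base rate.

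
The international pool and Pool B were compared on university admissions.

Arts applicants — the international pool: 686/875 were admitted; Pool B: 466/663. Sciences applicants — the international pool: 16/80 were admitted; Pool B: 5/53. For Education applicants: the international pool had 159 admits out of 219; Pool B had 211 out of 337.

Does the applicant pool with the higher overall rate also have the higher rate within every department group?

Arts: the international pool 686/875 = 78.4%, Pool B 466/663 = 70.3% → the international pool
Sciences: the international pool 16/80 = 20.0%, Pool B 5/53 = 9.4% → the international pool
Education: the international pool 159/219 = 72.6%, Pool B 211/337 = 62.6% → the international pool
Overall: the international pool 861/1174 = 73.3%, Pool B 682/1053 = 64.8% → the international pool
The international pool wins overall and in every department group — no reversal.

Yes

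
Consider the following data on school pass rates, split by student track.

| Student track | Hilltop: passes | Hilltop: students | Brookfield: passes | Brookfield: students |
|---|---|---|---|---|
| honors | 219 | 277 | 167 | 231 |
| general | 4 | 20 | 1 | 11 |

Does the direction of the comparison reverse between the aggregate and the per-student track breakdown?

Honors: Hilltop 219/277 = 79.1%, Brookfield 167/231 = 72.3% → Hilltop
General: Hilltop 4/20 = 20.0%, Brookfield 1/11 = 9.1% → Hilltop
Overall: Hilltop 223/297 = 75.1%, Brookfield 168/242 = 69.4% → Hilltop
Hilltop wins overall and in every student group — no reversal.

No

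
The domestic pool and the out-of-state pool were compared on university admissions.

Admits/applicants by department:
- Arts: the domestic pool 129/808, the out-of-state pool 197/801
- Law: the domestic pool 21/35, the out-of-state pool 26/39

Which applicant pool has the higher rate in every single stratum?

Arts: the domestic pool 129/808 = 16.0%, the out-of-state pool 197/801 = 24.6% → the out-of-state pool
Law: the domestic pool 21/35 = 60.0%, the out-of-state pool 26/39 = 66.7% → the out-of-state pool
The out-of-state pool has the higher rate in both groups.

the out-of-state pool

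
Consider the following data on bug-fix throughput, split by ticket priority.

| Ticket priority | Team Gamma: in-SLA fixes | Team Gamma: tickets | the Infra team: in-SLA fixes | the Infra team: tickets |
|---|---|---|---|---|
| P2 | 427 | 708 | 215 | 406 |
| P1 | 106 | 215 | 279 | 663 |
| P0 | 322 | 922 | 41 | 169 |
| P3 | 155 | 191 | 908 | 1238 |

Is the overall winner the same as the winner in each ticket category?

No

P2: Team Gamma 427/708 = 60.3%, the Infra team 215/406 = 53.0% → Team Gamma
P1: Team Gamma 106/215 = 49.3%, the Infra team 279/663 = 42.1% → Team Gamma
P0: Team Gamma 322/922 = 34.9%, the Infra team 41/169 = 24.3% → Team Gamma
P3: Team Gamma 155/191 = 81.2%, the Infra team 908/1238 = 73.3% → Team Gamma
Overall: Team Gamma 1010/2036 = 49.6%, the Infra team 1443/2476 = 58.3% → the Infra team
Team Gamma wins each ticket group but the Infra team wins overall — the comparison reverses. Team Gamma's tickets skew toward P0, which has a lower base rate.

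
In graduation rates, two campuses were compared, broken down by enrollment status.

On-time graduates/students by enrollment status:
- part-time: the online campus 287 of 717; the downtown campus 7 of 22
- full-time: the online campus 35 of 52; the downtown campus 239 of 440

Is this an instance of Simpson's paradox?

Part-time: the online campus 287/717 = 40.0%, the downtown campus 7/22 = 31.8% → the online campus
Full-time: the online campus 35/52 = 67.3%, the downtown campus 239/440 = 54.3% → the online campus
Overall: the online campus 322/769 = 41.9%, the downtown campus 246/462 = 53.2% → the downtown campus
The online campus wins each enrollment group but the downtown campus wins overall — the comparison reverses. The online campus's students skew toward part-time, which has a lower base rate.

Yes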